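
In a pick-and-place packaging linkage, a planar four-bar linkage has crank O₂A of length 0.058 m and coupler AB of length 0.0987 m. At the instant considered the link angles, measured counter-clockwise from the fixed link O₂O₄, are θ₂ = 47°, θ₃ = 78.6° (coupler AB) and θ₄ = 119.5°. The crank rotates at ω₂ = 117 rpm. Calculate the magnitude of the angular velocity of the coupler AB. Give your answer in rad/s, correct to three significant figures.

10.5

ω₂ = 12.25 rad/s (from 117 rpm).
Differentiating the loop-closure r₂e^{iθ₂}+r₃e^{iθ₃}=r₁+r₄e^{iθ₄} gives r₂ω₂e^{iθ₂}+r₃ω₃e^{iθ₃}=r₄ω₄e^{iθ₄}.
Eliminating the other unknown: ω₃ = r₂ω₂ sin(θ₄−θ₂) / [r₃ sin(θ₃−θ₄)].
Numerator sine = +0.95372; denominator sine = -0.65474.
Result = 0.058·12.25·(+0.95372) / (0.0987·(-0.65474)) = -10.488 rad/s; magnitude 10.488 rad/s.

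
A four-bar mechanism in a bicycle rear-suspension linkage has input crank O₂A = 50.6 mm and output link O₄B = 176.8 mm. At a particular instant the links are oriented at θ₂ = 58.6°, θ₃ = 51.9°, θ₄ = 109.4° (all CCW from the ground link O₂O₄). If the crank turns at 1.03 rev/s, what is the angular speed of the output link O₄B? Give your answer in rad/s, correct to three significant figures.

ω₂ = 6.472 rad/s (from 1.03 rev/s).
Differentiating the loop-closure r₂e^{iθ₂}+r₃e^{iθ₃}=r₁+r₄e^{iθ₄} gives r₂ω₂e^{iθ₂}+r₃ω₃e^{iθ₃}=r₄ω₄e^{iθ₄}.
Eliminating the other unknown: ω₄ = r₂ω₂ sin(θ₂−θ₃) / [r₄ sin(θ₄−θ₃)].
Numerator sine = +0.11667; denominator sine = +0.84339.
Result = 0.0506·6.472·(+0.11667) / (0.1768·(+0.84339)) = +0.25622 rad/s; magnitude 0.25622 rad/s.

0.256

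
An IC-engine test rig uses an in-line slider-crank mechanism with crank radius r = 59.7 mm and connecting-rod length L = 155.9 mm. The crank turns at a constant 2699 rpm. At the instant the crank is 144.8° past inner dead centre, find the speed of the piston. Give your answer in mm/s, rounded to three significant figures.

6610

ω = 2π·2699/60 = 282.6 rad/s
For an in-line slider-crank, x = r cosθ + √(L² − r² sin²θ), so v = −rω sinθ·[1 + r cosθ/√(L² − r² sin²θ)].
With r = 0.0597 m, L = 0.1559 m, θ = 144.8°: √(L² − r² sin²θ) = 0.15205 m.
v = −0.0597·282.6·0.57643·[1 + 0.0597·-0.81714/0.15205] = -6.6059 m/s.
|v| = 6.6059 m/s = 6605.9 mm/s.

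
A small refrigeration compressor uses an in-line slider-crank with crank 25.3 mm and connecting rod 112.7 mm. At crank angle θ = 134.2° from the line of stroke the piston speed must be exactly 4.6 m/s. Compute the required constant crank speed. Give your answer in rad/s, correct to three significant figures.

For an in-line slider-crank, |v_piston| = rω|sinθ|·[1 + r cosθ/√(L² − r² sin²θ)].
With r = 0.0253 m, L = 0.1127 m, θ = 134.2°: the bracketed kinematic factor |dx/dθ| = 0.015262 m.
ω = v/|dx/dθ| = 4.6/0.015262 = 301.41 rad/s.

301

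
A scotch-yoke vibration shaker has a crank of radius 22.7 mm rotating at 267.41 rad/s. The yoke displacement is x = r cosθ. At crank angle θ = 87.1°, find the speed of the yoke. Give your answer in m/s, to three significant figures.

ω = 267.4 rad/s
x = r cosθ ⇒ ẋ = −rω sinθ.
|v| = rω|sinθ| = 0.0227·267.4·|sin 87.1°| = 6.0624 m/s.

6.06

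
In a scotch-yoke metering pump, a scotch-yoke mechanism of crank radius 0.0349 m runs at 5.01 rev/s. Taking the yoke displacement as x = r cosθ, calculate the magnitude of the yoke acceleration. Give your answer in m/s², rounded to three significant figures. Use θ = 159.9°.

ω = 31.48 rad/s (from 5.01 rev/s).
x = r cosθ ⇒ ẍ = −rω² cosθ (ω constant).
|a| = rω²|cosθ| = 0.0349·(31.48)²·|cos 159.9°| = 32.477 m/s².

32.5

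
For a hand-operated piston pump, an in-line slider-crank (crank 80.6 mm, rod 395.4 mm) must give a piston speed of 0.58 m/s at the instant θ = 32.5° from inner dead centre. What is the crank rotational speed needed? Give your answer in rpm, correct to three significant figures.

For an in-line slider-crank, |v_piston| = rω|sinθ|·[1 + r cosθ/√(L² − r² sin²θ)].
With r = 0.0806 m, L = 0.3954 m, θ = 32.5°: the bracketed kinematic factor |dx/dθ| = 0.050797 m.
ω = v/|dx/dθ| = 0.58/0.050797 = 11.418 rad/s.
N = 60ω/(2π) = 109.03 rpm.

109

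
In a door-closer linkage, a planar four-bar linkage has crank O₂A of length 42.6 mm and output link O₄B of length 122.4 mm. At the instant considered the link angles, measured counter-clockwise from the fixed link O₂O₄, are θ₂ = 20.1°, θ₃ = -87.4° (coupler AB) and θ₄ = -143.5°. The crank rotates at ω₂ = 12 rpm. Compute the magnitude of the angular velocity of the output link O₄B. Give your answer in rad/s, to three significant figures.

ω₂ = 1.257 rad/s (from 12 rpm).
Differentiating the loop-closure r₂e^{iθ₂}+r₃e^{iθ₃}=r₁+r₄e^{iθ₄} gives r₂ω₂e^{iθ₂}+r₃ω₃e^{iθ₃}=r₄ω₄e^{iθ₄}.
Eliminating the other unknown: ω₄ = r₂ω₂ sin(θ₂−θ₃) / [r₄ sin(θ₄−θ₃)].
Numerator sine = +0.95372; denominator sine = -0.83001.
Result = 0.0426·1.257·(+0.95372) / (0.1224·(-0.83001)) = -0.50254 rad/s; magnitude 0.50254 rad/s.

0.503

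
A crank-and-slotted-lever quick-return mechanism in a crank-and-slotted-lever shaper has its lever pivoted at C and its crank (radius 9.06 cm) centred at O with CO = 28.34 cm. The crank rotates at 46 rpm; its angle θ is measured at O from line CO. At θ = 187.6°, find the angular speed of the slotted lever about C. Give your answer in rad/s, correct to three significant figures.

2.21

ω = 4.817 rad/s (from 46 rpm).
Crank pin A relative to C: A = (d + r cosθ, r sinθ); lever angle φ = atan2(r sinθ, d + r cosθ).
Differentiating tanφ: φ̇ = rω(d cosθ + r)/(d² + r² + 2dr cosθ).
d² + r² + 2dr cosθ = |CA|² = 0.0376229 m²;  d cosθ + r = -0.19031 m.
|ω_lever| = |0.0906·4.817·-0.19031| / 0.0376229 = 2.2076 rad/s.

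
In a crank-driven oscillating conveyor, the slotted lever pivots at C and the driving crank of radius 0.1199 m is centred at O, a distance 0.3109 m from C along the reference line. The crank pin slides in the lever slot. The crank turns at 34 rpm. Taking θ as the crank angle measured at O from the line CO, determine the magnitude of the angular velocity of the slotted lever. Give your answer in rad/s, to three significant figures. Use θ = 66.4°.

0.740

ω = 3.56 rad/s (from 34 rpm).
Crank pin A relative to C: A = (d + r cosθ, r sinθ); lever angle φ = atan2(r sinθ, d + r cosθ).
Differentiating tanφ: φ̇ = rω(d cosθ + r)/(d² + r² + 2dr cosθ).
d² + r² + 2dr cosθ = |CA|² = 0.140882 m²;  d cosθ + r = +0.24437 m.
|ω_lever| = |0.1199·3.56·+0.24437| / 0.140882 = 0.74048 rad/s.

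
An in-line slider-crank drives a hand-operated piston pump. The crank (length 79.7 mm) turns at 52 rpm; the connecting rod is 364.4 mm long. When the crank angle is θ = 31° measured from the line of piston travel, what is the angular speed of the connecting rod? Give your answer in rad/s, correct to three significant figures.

1.03

ω = 5.445 rad/s (converted from 52 rpm).
The rod makes angle φ with the slider axis where L sinφ = r sinθ; differentiating, L cosφ·φ̇ = r ω cosθ.
L cosφ = √(L² − r² sin²θ) = 0.36208 m.
|ω_rod| = r ω |cosθ| / √(L² − r² sin²θ) = 0.0797·5.445·0.85717/0.36208 = 1.0274 rad/s.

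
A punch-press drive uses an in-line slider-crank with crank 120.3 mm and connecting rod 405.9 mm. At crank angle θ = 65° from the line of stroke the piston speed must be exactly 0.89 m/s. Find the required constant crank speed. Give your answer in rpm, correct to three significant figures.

69.0

For an in-line slider-crank, |v_piston| = rω|sinθ|·[1 + r cosθ/√(L² − r² sin²θ)].
With r = 0.1203 m, L = 0.4059 m, θ = 65°: the bracketed kinematic factor |dx/dθ| = 0.12321 m.
ω = v/|dx/dθ| = 0.89/0.12321 = 7.2237 rad/s.
N = 60ω/(2π) = 68.981 rpm.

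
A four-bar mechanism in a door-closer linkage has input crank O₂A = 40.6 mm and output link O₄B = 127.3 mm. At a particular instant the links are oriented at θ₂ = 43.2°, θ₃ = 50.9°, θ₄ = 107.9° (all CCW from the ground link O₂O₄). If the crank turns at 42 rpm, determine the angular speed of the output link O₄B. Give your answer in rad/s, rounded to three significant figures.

0.224

ω₂ = 4.398 rad/s (from 42 rpm).
Differentiating the loop-closure r₂e^{iθ₂}+r₃e^{iθ₃}=r₁+r₄e^{iθ₄} gives r₂ω₂e^{iθ₂}+r₃ω₃e^{iθ₃}=r₄ω₄e^{iθ₄}.
Eliminating the other unknown: ω₄ = r₂ω₂ sin(θ₂−θ₃) / [r₄ sin(θ₄−θ₃)].
Numerator sine = -0.13399; denominator sine = +0.83867.
Result = 0.0406·4.398·(-0.13399) / (0.1273·(+0.83867)) = -0.2241 rad/s; magnitude 0.2241 rad/s.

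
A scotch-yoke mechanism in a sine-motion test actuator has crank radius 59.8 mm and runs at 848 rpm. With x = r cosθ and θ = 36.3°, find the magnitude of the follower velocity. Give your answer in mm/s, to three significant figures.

3140

ω = 88.8 rad/s (from 848 rpm).
x = r cosθ ⇒ ẋ = −rω sinθ.
|v| = rω|sinθ| = 0.0598·88.8·|sin 36.3°| = 3.1438 m/s = 3143.8 mm/s.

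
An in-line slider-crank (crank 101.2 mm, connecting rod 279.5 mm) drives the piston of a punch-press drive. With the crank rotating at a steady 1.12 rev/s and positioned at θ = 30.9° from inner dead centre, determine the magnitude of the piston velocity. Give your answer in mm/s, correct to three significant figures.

ω = 2π·1.12 = 7.037 rad/s
For an in-line slider-crank, x = r cosθ + √(L² − r² sin²θ), so v = −rω sinθ·[1 + r cosθ/√(L² − r² sin²θ)].
With r = 0.1012 m, L = 0.2795 m, θ = 30.9°: √(L² − r² sin²θ) = 0.27463 m.
v = −0.1012·7.037·0.51354·[1 + 0.1012·0.85806/0.27463] = -0.48137 m/s.
|v| = 0.48137 m/s = 481.37 mm/s.

481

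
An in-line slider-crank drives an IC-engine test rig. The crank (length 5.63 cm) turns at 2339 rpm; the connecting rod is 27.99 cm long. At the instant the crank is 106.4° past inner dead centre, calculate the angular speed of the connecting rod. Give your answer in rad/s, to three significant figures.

ω = 244.9 rad/s (converted from 2339 rpm).
The rod makes angle φ with the slider axis where L sinφ = r sinθ; differentiating, L cosφ·φ̇ = r ω cosθ.
L cosφ = √(L² − r² sin²θ) = 0.27464 m.
|ω_rod| = r ω |cosθ| / √(L² − r² sin²θ) = 0.0563·244.9·0.28234/0.27464 = 14.177 rad/s.

14.2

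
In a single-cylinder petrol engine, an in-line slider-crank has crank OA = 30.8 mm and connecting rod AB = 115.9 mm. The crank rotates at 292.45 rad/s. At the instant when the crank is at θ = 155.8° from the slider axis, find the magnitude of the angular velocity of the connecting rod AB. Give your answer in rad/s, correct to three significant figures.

71.3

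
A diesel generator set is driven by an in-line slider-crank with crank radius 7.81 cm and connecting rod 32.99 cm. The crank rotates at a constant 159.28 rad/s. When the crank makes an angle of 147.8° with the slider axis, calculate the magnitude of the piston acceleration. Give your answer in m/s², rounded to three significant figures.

1470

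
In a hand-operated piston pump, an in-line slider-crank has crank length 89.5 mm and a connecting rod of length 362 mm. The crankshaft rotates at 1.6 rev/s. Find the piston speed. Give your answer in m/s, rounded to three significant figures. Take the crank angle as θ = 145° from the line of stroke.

0.410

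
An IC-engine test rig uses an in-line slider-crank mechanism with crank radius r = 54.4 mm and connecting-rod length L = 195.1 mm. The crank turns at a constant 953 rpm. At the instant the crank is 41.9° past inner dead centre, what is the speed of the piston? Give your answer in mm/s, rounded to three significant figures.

4390

ω = 2π·953/60 = 99.8 rad/s
For an in-line slider-crank, x = r cosθ + √(L² − r² sin²θ), so v = −rω sinθ·[1 + r cosθ/√(L² − r² sin²θ)].
With r = 0.0544 m, L = 0.1951 m, θ = 41.9°: √(L² − r² sin²θ) = 0.19169 m.
v = −0.0544·99.8·0.66783·[1 + 0.0544·0.74431/0.19169] = -4.3915 m/s.
|v| = 4.3915 m/s = 4391.5 mm/s.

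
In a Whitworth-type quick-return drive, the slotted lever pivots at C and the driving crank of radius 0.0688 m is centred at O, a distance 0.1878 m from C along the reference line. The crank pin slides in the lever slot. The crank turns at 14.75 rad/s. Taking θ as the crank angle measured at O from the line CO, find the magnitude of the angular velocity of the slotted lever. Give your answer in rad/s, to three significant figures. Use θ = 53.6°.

ω = 14.75 rad/s
Crank pin A relative to C: A = (d + r cosθ, r sinθ); lever angle φ = atan2(r sinθ, d + r cosθ).
Differentiating tanφ: φ̇ = rω(d cosθ + r)/(d² + r² + 2dr cosθ).
d² + r² + 2dr cosθ = |CA|² = 0.055337 m²;  d cosθ + r = +0.18024 m.
|ω_lever| = |0.0688·14.75·+0.18024| / 0.055337 = 3.3054 rad/s.

3.31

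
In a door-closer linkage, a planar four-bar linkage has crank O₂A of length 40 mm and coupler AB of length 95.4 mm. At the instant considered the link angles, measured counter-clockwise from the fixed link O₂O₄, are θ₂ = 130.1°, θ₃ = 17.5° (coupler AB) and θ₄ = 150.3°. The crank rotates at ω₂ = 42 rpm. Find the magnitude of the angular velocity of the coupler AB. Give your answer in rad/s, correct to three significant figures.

ω₂ = 4.398 rad/s (from 42 rpm).
Differentiating the loop-closure r₂e^{iθ₂}+r₃e^{iθ₃}=r₁+r₄e^{iθ₄} gives r₂ω₂e^{iθ₂}+r₃ω₃e^{iθ₃}=r₄ω₄e^{iθ₄}.
Eliminating the other unknown: ω₃ = r₂ω₂ sin(θ₄−θ₂) / [r₃ sin(θ₃−θ₄)].
Numerator sine = +0.34530; denominator sine = -0.73373.
Result = 0.04·4.398·(+0.34530) / (0.0954·(-0.73373)) = -0.86786 rad/s; magnitude 0.86786 rad/s.

0.868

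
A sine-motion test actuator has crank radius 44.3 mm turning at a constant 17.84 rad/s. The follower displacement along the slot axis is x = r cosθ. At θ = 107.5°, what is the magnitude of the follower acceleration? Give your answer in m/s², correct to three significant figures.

4.24

ω = 17.84 rad/s
x = r cosθ ⇒ ẍ = −rω² cosθ (ω constant).
|a| = rω²|cosθ| = 0.0443·(17.84)²·|cos 107.5°| = 4.2397 m/s².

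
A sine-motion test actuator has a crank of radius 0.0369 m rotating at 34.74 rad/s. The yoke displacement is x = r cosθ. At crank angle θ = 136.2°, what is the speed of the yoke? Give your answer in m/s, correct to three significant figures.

ω = 34.74 rad/s
x = r cosθ ⇒ ẋ = −rω sinθ.
|v| = rω|sinθ| = 0.0369·34.74·|sin 136.2°| = 0.88726 m/s.

0.887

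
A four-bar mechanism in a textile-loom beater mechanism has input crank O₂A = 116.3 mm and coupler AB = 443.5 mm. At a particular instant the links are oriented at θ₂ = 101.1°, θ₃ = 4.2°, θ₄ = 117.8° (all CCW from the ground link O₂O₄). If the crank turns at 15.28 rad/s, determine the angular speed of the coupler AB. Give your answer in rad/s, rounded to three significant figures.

1.26

ω₂ = 15.28 rad/s
Differentiating the loop-closure r₂e^{iθ₂}+r₃e^{iθ₃}=r₁+r₄e^{iθ₄} gives r₂ω₂e^{iθ₂}+r₃ω₃e^{iθ₃}=r₄ω₄e^{iθ₄}.
Eliminating the other unknown: ω₃ = r₂ω₂ sin(θ₄−θ₂) / [r₃ sin(θ₃−θ₄)].
Numerator sine = +0.28736; denominator sine = -0.91636.
Result = 0.1163·15.28·(+0.28736) / (0.4435·(-0.91636)) = -1.2565 rad/s; magnitude 1.2565 rad/s.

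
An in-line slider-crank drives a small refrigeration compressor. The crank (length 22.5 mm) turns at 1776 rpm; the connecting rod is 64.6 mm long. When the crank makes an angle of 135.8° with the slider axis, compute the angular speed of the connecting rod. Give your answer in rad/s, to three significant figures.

47.9

ω = 186 rad/s (converted from 1776 rpm).
The rod makes angle φ with the slider axis where L sinφ = r sinθ; differentiating, L cosφ·φ̇ = r ω cosθ.
L cosφ = √(L² − r² sin²θ) = 0.062667 m.
|ω_rod| = r ω |cosθ| / √(L² − r² sin²θ) = 0.0225·186·0.71691/0.062667 = 47.872 rad/s.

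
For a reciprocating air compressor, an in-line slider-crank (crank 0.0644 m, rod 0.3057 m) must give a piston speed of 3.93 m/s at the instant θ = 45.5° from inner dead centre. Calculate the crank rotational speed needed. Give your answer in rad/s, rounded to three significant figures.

74.4

For an in-line slider-crank, |v_piston| = rω|sinθ|·[1 + r cosθ/√(L² − r² sin²θ)].
With r = 0.0644 m, L = 0.3057 m, θ = 45.5°: the bracketed kinematic factor |dx/dθ| = 0.052794 m.
ω = v/|dx/dθ| = 3.93/0.052794 = 74.441 rad/s.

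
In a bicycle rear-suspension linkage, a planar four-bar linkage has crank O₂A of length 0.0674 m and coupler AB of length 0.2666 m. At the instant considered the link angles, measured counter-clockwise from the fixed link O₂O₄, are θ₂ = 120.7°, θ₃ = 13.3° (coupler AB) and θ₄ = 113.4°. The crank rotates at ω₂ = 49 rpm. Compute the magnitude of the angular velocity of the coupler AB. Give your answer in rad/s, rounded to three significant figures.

ω₂ = 5.131 rad/s (from 49 rpm).
Differentiating the loop-closure r₂e^{iθ₂}+r₃e^{iθ₃}=r₁+r₄e^{iθ₄} gives r₂ω₂e^{iθ₂}+r₃ω₃e^{iθ₃}=r₄ω₄e^{iθ₄}.
Eliminating the other unknown: ω₃ = r₂ω₂ sin(θ₄−θ₂) / [r₃ sin(θ₃−θ₄)].
Numerator sine = -0.12706; denominator sine = -0.98450.
Result = 0.0674·5.131·(-0.12706) / (0.2666·(-0.98450)) = +0.16743 rad/s; magnitude 0.16743 rad/s.

0.167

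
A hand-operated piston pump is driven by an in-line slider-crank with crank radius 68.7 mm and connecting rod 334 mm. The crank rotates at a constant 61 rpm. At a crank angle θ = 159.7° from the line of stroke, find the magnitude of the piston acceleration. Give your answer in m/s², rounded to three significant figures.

2.19

ω = 2π·61/60 = 6.388 rad/s
x(θ) = r cosθ + √(L² − r² sin²θ); with ω constant, a = ω²·d²x/dθ².
d²x/dθ² = −r cosθ − r²(cos2θ)/√u − r⁴ sin²2θ/(4u^{3/2}),  u = L² − r² sin²θ = 0.110988 m².
Substituting r = 0.0687 m, L = 0.334 m, θ = 159.7°: d²x/dθ² = +0.053613 m.
a = ω²·d²x/dθ² = (6.388)²·(+0.053613) = +2.1877 m/s²;  |a| = 2.1877 m/s².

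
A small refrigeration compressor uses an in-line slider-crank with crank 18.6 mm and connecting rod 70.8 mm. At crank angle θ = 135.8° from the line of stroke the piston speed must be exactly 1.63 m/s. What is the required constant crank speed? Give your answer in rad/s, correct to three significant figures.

For an in-line slider-crank, |v_piston| = rω|sinθ|·[1 + r cosθ/√(L² − r² sin²θ)].
With r = 0.0186 m, L = 0.0708 m, θ = 135.8°: the bracketed kinematic factor |dx/dθ| = 0.010483 m.
ω = v/|dx/dθ| = 1.63/0.010483 = 155.49 rad/s.

155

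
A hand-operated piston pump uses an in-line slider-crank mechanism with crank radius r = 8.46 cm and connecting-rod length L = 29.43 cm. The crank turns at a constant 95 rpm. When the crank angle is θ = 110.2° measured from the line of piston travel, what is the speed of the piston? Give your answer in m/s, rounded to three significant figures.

0.708

ω = 2π·95/60 = 9.948 rad/s
For an in-line slider-crank, x = r cosθ + √(L² − r² sin²θ), so v = −rω sinθ·[1 + r cosθ/√(L² − r² sin²θ)].
With r = 0.0846 m, L = 0.2943 m, θ = 110.2°: √(L² − r² sin²θ) = 0.28339 m.
v = −0.0846·9.948·0.93849·[1 + 0.0846·-0.34530/0.28339] = -0.70845 m/s.
|v| = 0.70845 m/s.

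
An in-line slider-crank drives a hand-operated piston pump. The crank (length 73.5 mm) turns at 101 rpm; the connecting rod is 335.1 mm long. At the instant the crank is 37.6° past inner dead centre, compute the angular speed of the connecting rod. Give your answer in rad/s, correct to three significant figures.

1.85

ω = 10.58 rad/s (converted from 101 rpm).
The rod makes angle φ with the slider axis where L sinφ = r sinθ; differentiating, L cosφ·φ̇ = r ω cosθ.
L cosφ = √(L² − r² sin²θ) = 0.33209 m.
|ω_rod| = r ω |cosθ| / √(L² − r² sin²θ) = 0.0735·10.58·0.79229/0.33209 = 1.8547 rad/s.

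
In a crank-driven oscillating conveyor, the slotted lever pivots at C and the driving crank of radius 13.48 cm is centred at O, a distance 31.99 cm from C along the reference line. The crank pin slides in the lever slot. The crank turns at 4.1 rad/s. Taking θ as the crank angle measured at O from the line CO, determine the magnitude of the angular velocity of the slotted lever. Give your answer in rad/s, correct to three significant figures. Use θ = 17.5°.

ω = 4.1 rad/s
Crank pin A relative to C: A = (d + r cosθ, r sinθ); lever angle φ = atan2(r sinθ, d + r cosθ).
Differentiating tanφ: φ̇ = rω(d cosθ + r)/(d² + r² + 2dr cosθ).
d² + r² + 2dr cosθ = |CA|² = 0.20276 m²;  d cosθ + r = +0.43989 m.
|ω_lever| = |0.1348·4.1·+0.43989| / 0.20276 = 1.1991 rad/s.

1.20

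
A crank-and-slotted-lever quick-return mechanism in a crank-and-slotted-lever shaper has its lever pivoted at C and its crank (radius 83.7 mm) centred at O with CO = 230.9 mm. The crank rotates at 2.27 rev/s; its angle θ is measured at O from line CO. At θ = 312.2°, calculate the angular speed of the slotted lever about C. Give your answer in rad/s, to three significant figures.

3.30

ω = 14.26 rad/s (from 2.27 rev/s).
Crank pin A relative to C: A = (d + r cosθ, r sinθ); lever angle φ = atan2(r sinθ, d + r cosθ).
Differentiating tanφ: φ̇ = rω(d cosθ + r)/(d² + r² + 2dr cosθ).
d² + r² + 2dr cosθ = |CA|² = 0.0862843 m²;  d cosθ + r = +0.2388 m.
|ω_lever| = |0.0837·14.26·+0.2388| / 0.0862843 = 3.304 rad/s.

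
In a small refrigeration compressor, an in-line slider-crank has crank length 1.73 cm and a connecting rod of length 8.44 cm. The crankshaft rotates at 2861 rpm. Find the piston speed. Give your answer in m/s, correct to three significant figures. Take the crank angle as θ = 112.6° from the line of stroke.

ω = 2π·2861/60 = 299.6 rad/s
For an in-line slider-crank, x = r cosθ + √(L² − r² sin²θ), so v = −rω sinθ·[1 + r cosθ/√(L² − r² sin²θ)].
With r = 0.0173 m, L = 0.0844 m, θ = 112.6°: √(L² − r² sin²θ) = 0.082875 m.
v = −0.0173·299.6·0.92321·[1 + 0.0173·-0.38430/0.082875] = -4.4013 m/s.
|v| = 4.4013 m/s.

4.40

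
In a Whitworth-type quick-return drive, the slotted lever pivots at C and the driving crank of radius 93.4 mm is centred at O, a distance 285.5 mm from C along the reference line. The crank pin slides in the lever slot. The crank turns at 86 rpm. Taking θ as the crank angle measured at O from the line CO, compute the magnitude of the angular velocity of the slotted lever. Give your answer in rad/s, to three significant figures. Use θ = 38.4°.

ω = 9.006 rad/s (from 86 rpm).
Crank pin A relative to C: A = (d + r cosθ, r sinθ); lever angle φ = atan2(r sinθ, d + r cosθ).
Differentiating tanφ: φ̇ = rω(d cosθ + r)/(d² + r² + 2dr cosθ).
d² + r² + 2dr cosθ = |CA|² = 0.132029 m²;  d cosθ + r = +0.31714 m.
|ω_lever| = |0.0934·9.006·+0.31714| / 0.132029 = 2.0205 rad/s.

2.02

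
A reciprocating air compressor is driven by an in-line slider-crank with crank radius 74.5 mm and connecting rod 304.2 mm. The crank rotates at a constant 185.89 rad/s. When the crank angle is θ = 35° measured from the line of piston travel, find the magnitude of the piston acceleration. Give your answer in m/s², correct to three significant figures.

2340

ω = 185.9 rad/s
x(θ) = r cosθ + √(L² − r² sin²θ); with ω constant, a = ω²·d²x/dθ².
d²x/dθ² = −r cosθ − r²(cos2θ)/√u − r⁴ sin²2θ/(4u^{3/2}),  u = L² − r² sin²θ = 0.0907117 m².
Substituting r = 0.0745 m, L = 0.3042 m, θ = 35°: d²x/dθ² = -0.067579 m.
a = ω²·d²x/dθ² = (185.9)²·(-0.067579) = -2335.2 m/s²;  |a| = 2335.2 m/s².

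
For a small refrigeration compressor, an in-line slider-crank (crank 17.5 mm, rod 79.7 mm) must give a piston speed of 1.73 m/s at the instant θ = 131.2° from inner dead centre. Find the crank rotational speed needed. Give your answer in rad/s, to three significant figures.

For an in-line slider-crank, |v_piston| = rω|sinθ|·[1 + r cosθ/√(L² − r² sin²θ)].
With r = 0.0175 m, L = 0.0797 m, θ = 131.2°: the bracketed kinematic factor |dx/dθ| = 0.011236 m.
ω = v/|dx/dθ| = 1.73/0.011236 = 153.96 rad/s.

154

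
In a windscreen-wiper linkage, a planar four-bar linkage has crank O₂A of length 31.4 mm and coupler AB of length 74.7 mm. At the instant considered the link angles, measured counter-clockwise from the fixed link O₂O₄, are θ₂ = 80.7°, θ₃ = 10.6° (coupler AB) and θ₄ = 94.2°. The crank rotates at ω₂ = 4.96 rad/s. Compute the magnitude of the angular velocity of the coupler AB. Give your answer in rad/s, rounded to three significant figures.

ω₂ = 4.96 rad/s
Differentiating the loop-closure r₂e^{iθ₂}+r₃e^{iθ₃}=r₁+r₄e^{iθ₄} gives r₂ω₂e^{iθ₂}+r₃ω₃e^{iθ₃}=r₄ω₄e^{iθ₄}.
Eliminating the other unknown: ω₃ = r₂ω₂ sin(θ₄−θ₂) / [r₃ sin(θ₃−θ₄)].
Numerator sine = +0.23345; denominator sine = -0.99377.
Result = 0.0314·4.96·(+0.23345) / (0.0747·(-0.99377)) = -0.48977 rad/s; magnitude 0.48977 rad/s.

0.490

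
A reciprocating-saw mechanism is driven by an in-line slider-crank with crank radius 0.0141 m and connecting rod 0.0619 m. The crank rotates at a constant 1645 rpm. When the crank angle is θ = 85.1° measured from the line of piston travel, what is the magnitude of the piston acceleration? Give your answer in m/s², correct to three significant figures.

60.7

ω = 2π·1645/60 = 172.3 rad/s
x(θ) = r cosθ + √(L² − r² sin²θ); with ω constant, a = ω²·d²x/dθ².
d²x/dθ² = −r cosθ − r²(cos2θ)/√u − r⁴ sin²2θ/(4u^{3/2}),  u = L² − r² sin²θ = 0.00363425 m².
Substituting r = 0.0141 m, L = 0.0619 m, θ = 85.1°: d²x/dθ² = +0.002044 m.
a = ω²·d²x/dθ² = (172.3)²·(+0.002044) = +60.657 m/s²;  |a| = 60.657 m/s².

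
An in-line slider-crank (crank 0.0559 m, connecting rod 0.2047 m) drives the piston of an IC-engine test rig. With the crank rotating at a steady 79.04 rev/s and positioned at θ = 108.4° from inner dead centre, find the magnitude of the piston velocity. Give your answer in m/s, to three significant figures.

24.0

ω = 2π·79 = 496.6 rad/s
For an in-line slider-crank, x = r cosθ + √(L² − r² sin²θ), so v = −rω sinθ·[1 + r cosθ/√(L² − r² sin²θ)].
With r = 0.0559 m, L = 0.2047 m, θ = 108.4°: √(L² − r² sin²θ) = 0.19771 m.
v = −0.0559·496.6·0.94888·[1 + 0.0559·-0.31565/0.19771] = -23.991 m/s.
|v| = 23.991 m/s.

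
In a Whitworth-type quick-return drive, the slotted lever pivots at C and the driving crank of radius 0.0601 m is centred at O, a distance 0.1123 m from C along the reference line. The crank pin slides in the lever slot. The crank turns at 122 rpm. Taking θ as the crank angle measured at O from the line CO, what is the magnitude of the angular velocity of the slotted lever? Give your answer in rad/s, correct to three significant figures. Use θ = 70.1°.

ω = 12.78 rad/s (from 122 rpm).
Crank pin A relative to C: A = (d + r cosθ, r sinθ); lever angle φ = atan2(r sinθ, d + r cosθ).
Differentiating tanφ: φ̇ = rω(d cosθ + r)/(d² + r² + 2dr cosθ).
d² + r² + 2dr cosθ = |CA|² = 0.0208179 m²;  d cosθ + r = +0.098325 m.
|ω_lever| = |0.0601·12.78·+0.098325| / 0.0208179 = 3.6265 rad/s.

3.63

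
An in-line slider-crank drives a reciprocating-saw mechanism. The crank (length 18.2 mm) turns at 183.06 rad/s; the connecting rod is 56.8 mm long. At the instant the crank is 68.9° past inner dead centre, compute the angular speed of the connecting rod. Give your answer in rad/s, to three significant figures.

22.1

ω = 183.1 rad/s
The rod makes angle φ with the slider axis where L sinφ = r sinθ; differentiating, L cosφ·φ̇ = r ω cosθ.
L cosφ = √(L² − r² sin²θ) = 0.054203 m.
|ω_rod| = r ω |cosθ| / √(L² − r² sin²θ) = 0.0182·183.1·0.36000/0.054203 = 22.128 rad/s.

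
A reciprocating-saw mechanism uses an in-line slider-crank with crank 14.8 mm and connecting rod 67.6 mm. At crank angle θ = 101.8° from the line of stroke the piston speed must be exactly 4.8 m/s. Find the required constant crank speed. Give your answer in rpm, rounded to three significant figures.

3320

For an in-line slider-crank, |v_piston| = rω|sinθ|·[1 + r cosθ/√(L² − r² sin²θ)].
With r = 0.0148 m, L = 0.0676 m, θ = 101.8°: the bracketed kinematic factor |dx/dθ| = 0.013823 m.
ω = v/|dx/dθ| = 4.8/0.013823 = 347.24 rad/s.
N = 60ω/(2π) = 3315.9 rpm.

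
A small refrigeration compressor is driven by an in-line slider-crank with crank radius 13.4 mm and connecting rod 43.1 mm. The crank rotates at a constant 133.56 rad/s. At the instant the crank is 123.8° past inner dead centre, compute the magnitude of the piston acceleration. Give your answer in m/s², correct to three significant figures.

161

ω = 133.6 rad/s
x(θ) = r cosθ + √(L² − r² sin²θ); with ω constant, a = ω²·d²x/dθ².
d²x/dθ² = −r cosθ − r²(cos2θ)/√u − r⁴ sin²2θ/(4u^{3/2}),  u = L² − r² sin²θ = 0.00173362 m².
Substituting r = 0.0134 m, L = 0.0431 m, θ = 123.8°: d²x/dθ² = +0.0090023 m.
a = ω²·d²x/dθ² = (133.6)²·(+0.0090023) = +160.59 m/s²;  |a| = 160.59 m/s².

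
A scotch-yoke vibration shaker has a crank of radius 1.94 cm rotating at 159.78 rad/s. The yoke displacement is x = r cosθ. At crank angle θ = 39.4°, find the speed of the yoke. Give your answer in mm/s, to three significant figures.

ω = 159.8 rad/s
x = r cosθ ⇒ ẋ = −rω sinθ.
|v| = rω|sinθ| = 0.0194·159.8·|sin 39.4°| = 1.9675 m/s = 1967.5 mm/s.

1970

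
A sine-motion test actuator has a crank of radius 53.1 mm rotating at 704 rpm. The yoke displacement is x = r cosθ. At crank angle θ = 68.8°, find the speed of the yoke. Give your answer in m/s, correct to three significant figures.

3.65

ω = 73.72 rad/s (from 704 rpm).
x = r cosθ ⇒ ẋ = −rω sinθ.
|v| = rω|sinθ| = 0.0531·73.72·|sin 68.8°| = 3.6497 m/s.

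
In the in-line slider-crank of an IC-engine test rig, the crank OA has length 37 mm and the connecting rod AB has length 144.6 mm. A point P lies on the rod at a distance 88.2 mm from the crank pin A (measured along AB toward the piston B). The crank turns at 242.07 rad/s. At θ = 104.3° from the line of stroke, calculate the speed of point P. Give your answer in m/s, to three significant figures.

8.38

ω = 242.1 rad/s.  Crank-pin speed |V_A| = rω = 8.9566 m/s, perpendicular to OA.
Rod angle: sinφ = −(r/L) sinθ ⇒ φ = -14.356°; ω_rod = −rω cosθ/√(L²−r²sin²θ) = +15.792 rad/s.
V_P = V_A + ω_rod × AP, with AP = 0.0882 m along the rod.
Components: V_Px = −rω sinθ − a·ω_rod·sinφ = -8.3337 m/s;  V_Py = rω cosθ + a·ω_rod·cosφ = -0.86288 m/s.
|V_P| = √(V_Px² + V_Py²) = 8.3783 m/s.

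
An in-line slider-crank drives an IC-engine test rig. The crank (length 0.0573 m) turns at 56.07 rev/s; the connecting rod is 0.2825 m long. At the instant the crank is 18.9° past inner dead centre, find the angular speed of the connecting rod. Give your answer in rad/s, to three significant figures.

67.8

ω = 352.3 rad/s (converted from 56.07 rev/s).
The rod makes angle φ with the slider axis where L sinφ = r sinθ; differentiating, L cosφ·φ̇ = r ω cosθ.
L cosφ = √(L² − r² sin²θ) = 0.28189 m.
|ω_rod| = r ω |cosθ| / √(L² − r² sin²θ) = 0.0573·352.3·0.94609/0.28189 = 67.751 rad/s.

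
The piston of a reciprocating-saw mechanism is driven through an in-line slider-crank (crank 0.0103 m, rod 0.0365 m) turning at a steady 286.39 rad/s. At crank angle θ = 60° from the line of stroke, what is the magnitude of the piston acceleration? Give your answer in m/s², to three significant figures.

ω = 286.4 rad/s
x(θ) = r cosθ + √(L² − r² sin²θ); with ω constant, a = ω²·d²x/dθ².
d²x/dθ² = −r cosθ − r²(cos2θ)/√u − r⁴ sin²2θ/(4u^{3/2}),  u = L² − r² sin²θ = 0.00125268 m².
Substituting r = 0.0103 m, L = 0.0365 m, θ = 60°: d²x/dθ² = -0.0036989 m.
a = ω²·d²x/dθ² = (286.4)²·(-0.0036989) = -303.38 m/s²;  |a| = 303.38 m/s².

303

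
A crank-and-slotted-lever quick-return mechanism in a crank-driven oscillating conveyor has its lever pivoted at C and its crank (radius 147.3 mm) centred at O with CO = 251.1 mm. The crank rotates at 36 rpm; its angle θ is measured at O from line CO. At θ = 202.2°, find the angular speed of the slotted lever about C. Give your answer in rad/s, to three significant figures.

2.91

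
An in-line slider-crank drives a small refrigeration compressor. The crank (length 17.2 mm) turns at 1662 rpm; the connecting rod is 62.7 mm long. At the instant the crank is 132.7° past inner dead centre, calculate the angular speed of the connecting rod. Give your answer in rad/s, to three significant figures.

33.1

ω = 174 rad/s (converted from 1662 rpm).
The rod makes angle φ with the slider axis where L sinφ = r sinθ; differentiating, L cosφ·φ̇ = r ω cosθ.
L cosφ = √(L² − r² sin²θ) = 0.061413 m.
|ω_rod| = r ω |cosθ| / √(L² − r² sin²θ) = 0.0172·174·0.67816/0.061413 = 33.057 rad/s.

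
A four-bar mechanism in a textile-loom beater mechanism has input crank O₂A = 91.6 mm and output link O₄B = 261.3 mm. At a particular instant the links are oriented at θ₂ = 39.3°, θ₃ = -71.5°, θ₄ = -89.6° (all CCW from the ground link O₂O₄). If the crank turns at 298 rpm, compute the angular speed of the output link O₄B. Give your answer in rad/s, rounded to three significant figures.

32.9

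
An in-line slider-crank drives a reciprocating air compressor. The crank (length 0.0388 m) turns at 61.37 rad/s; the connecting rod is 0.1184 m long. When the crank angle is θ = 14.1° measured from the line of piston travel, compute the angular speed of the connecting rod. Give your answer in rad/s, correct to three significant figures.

19.6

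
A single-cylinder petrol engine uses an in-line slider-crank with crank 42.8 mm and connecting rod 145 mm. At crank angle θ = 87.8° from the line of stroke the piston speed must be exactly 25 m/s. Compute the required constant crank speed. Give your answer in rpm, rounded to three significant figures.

5520

For an in-line slider-crank, |v_piston| = rω|sinθ|·[1 + r cosθ/√(L² − r² sin²θ)].
With r = 0.0428 m, L = 0.145 m, θ = 87.8°: the bracketed kinematic factor |dx/dθ| = 0.043276 m.
ω = v/|dx/dθ| = 25/0.043276 = 577.69 rad/s.
N = 60ω/(2π) = 5516.6 rpm.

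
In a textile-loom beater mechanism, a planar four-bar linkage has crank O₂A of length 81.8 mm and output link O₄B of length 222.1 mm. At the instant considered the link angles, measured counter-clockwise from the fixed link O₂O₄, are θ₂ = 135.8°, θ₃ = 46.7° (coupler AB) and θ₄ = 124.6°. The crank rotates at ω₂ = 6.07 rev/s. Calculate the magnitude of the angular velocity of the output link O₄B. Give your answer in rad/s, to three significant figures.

14.4

ω₂ = 38.14 rad/s (from 6.07 rev/s).
Differentiating the loop-closure r₂e^{iθ₂}+r₃e^{iθ₃}=r₁+r₄e^{iθ₄} gives r₂ω₂e^{iθ₂}+r₃ω₃e^{iθ₃}=r₄ω₄e^{iθ₄}.
Eliminating the other unknown: ω₄ = r₂ω₂ sin(θ₂−θ₃) / [r₄ sin(θ₄−θ₃)].
Numerator sine = +0.99988; denominator sine = +0.97778.
Result = 0.0818·38.14·(+0.99988) / (0.2221·(+0.97778)) = +14.364 rad/s; magnitude 14.364 rad/s.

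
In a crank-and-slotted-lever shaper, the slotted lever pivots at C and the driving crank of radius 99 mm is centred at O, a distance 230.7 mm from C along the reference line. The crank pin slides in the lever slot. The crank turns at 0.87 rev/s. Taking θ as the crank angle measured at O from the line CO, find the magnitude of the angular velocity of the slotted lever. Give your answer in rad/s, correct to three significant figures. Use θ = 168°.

3.74

ω = 5.466 rad/s (from 0.87 rev/s).
Crank pin A relative to C: A = (d + r cosθ, r sinθ); lever angle φ = atan2(r sinθ, d + r cosθ).
Differentiating tanφ: φ̇ = rω(d cosθ + r)/(d² + r² + 2dr cosθ).
d² + r² + 2dr cosθ = |CA|² = 0.0183431 m²;  d cosθ + r = -0.12666 m.
|ω_lever| = |0.099·5.466·-0.12666| / 0.0183431 = 3.7368 rad/s.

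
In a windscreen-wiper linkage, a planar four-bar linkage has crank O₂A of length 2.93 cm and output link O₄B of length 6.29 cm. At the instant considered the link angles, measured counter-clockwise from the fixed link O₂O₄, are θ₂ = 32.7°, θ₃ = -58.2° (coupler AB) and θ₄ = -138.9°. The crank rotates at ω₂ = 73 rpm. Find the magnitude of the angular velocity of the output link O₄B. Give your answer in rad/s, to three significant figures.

ω₂ = 7.645 rad/s (from 73 rpm).
Differentiating the loop-closure r₂e^{iθ₂}+r₃e^{iθ₃}=r₁+r₄e^{iθ₄} gives r₂ω₂e^{iθ₂}+r₃ω₃e^{iθ₃}=r₄ω₄e^{iθ₄}.
Eliminating the other unknown: ω₄ = r₂ω₂ sin(θ₂−θ₃) / [r₄ sin(θ₄−θ₃)].
Numerator sine = +0.99988; denominator sine = -0.98686.
Result = 0.0293·7.645·(+0.99988) / (0.0629·(-0.98686)) = -3.608 rad/s; magnitude 3.608 rad/s.

3.61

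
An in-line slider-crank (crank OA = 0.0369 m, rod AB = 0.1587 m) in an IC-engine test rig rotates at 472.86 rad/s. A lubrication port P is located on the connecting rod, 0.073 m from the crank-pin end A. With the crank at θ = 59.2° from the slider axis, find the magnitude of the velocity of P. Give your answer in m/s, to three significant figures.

ω = 472.9 rad/s.  Crank-pin speed |V_A| = rω = 17.449 m/s, perpendicular to OA.
Rod angle: sinφ = −(r/L) sinθ ⇒ φ = -11.521°; ω_rod = −rω cosθ/√(L²−r²sin²θ) = -57.455 rad/s.
V_P = V_A + ω_rod × AP, with AP = 0.073 m along the rod.
Components: V_Px = −rω sinθ − a·ω_rod·sinφ = -15.825 m/s;  V_Py = rω cosθ + a·ω_rod·cosφ = +4.8247 m/s.
|V_P| = √(V_Px² + V_Py²) = 16.544 m/s.

16.5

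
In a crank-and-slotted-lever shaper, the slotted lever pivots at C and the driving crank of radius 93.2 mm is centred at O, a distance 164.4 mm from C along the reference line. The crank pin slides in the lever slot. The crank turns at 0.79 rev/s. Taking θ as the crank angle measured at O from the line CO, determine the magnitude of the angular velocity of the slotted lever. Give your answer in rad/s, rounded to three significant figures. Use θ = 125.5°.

0.0585

ω = 4.964 rad/s (from 0.79 rev/s).
Crank pin A relative to C: A = (d + r cosθ, r sinθ); lever angle φ = atan2(r sinθ, d + r cosθ).
Differentiating tanφ: φ̇ = rω(d cosθ + r)/(d² + r² + 2dr cosθ).
d² + r² + 2dr cosθ = |CA|² = 0.0179184 m²;  d cosθ + r = -0.0022676 m.
|ω_lever| = |0.0932·4.964·-0.0022676| / 0.0179184 = 0.058544 rad/s.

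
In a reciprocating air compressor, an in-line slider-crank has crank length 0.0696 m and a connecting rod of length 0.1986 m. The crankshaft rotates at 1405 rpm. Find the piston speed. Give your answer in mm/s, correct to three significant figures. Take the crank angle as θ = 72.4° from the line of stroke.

10900

ω = 2π·1405/60 = 147.1 rad/s
For an in-line slider-crank, x = r cosθ + √(L² − r² sin²θ), so v = −rω sinθ·[1 + r cosθ/√(L² − r² sin²θ)].
With r = 0.0696 m, L = 0.1986 m, θ = 72.4°: √(L² − r² sin²θ) = 0.18719 m.
v = −0.0696·147.1·0.95319·[1 + 0.0696·0.30237/0.18719] = -10.858 m/s.
|v| = 10.858 m/s = 10858 mm/s.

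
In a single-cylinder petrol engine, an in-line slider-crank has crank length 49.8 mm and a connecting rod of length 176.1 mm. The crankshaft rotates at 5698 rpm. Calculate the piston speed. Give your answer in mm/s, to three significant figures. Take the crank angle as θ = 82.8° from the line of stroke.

ω = 2π·5698/60 = 596.7 rad/s
For an in-line slider-crank, x = r cosθ + √(L² − r² sin²θ), so v = −rω sinθ·[1 + r cosθ/√(L² − r² sin²θ)].
With r = 0.0498 m, L = 0.1761 m, θ = 82.8°: √(L² − r² sin²θ) = 0.16903 m.
v = −0.0498·596.7·0.99211·[1 + 0.0498·0.12533/0.16903] = -30.57 m/s.
|v| = 30.57 m/s = 30570 mm/s.

30600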